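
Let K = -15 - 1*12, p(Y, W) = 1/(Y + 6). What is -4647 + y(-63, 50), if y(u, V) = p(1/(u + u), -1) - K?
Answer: -3487974/755 ≈ -4619.8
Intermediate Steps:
p(Y, W) = 1/(6 + Y)
K = -27 (K = -15 - 12 = -27)
y(u, V) = 27 + 1/(6 + 1/(2*u)) (y(u, V) = 1/(6 + 1/(u + u)) - 1*(-27) = 1/(6 + 1/(2*u)) + 27 = 27 + 1/(6 + 1/(2*u)))
-4647 + y(-63, 50) = -4647 + (27 + 326*(-63))/(1 + 12*(-63)) = -4647 + (27 - 20538)/(1 - 756) = -4647 - 20511/(-755) = -4647 - 1/755*(-20511) = -4647 + 20511/755 = -3487974/755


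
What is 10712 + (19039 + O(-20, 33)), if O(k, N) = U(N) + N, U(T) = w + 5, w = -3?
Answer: 29786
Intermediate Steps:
U(T) = 2 (U(T) = -3 + 5 = 2)
O(k, N) = 2 + N
10712 + (19039 + O(-20, 33)) = 10712 + (19039 + (2 + 33)) = 10712 + (19039 + 35) = 10712 + 19074 = 29786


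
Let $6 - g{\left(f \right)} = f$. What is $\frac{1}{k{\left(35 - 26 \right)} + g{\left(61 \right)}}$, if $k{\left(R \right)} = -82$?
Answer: $- \frac{1}{137} \approx -0.0072993$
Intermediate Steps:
$g{\left(f \right)} = 6 - f$
$\frac{1}{k{\left(35 - 26 \right)} + g{\left(61 \right)}} = \frac{1}{-82 + \left(6 - 61\right)} = \frac{1}{-82 - 55} = \frac{1}{-137} = - \frac{1}{137}$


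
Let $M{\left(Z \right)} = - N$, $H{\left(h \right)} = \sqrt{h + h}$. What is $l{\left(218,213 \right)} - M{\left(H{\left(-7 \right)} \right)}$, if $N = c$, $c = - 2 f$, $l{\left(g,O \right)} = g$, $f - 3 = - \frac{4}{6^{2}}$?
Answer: $\frac{1910}{9} \approx 212.22$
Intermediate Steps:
$f = \frac{26}{9}$ ($f = 3 - \frac{4}{6^{2}} = 3 - \frac{4}{36} = 3 - \frac{1}{9} = \frac{26}{9} \approx 2.8889$)
$H{\left(h \right)} = \sqrt{2} \sqrt{h}$ ($H{\left(h \right)} = \sqrt{2 h} = \sqrt{2} \sqrt{h}$)
$c = - \frac{52}{9}$ ($c = \left(-2\right) \frac{26}{9} = - \frac{52}{9} \approx -5.7778$)
$N = - \frac{52}{9} \approx -5.7778$
$M{\left(Z \right)} = \frac{52}{9}$ ($M{\left(Z \right)} = \left(-1\right) \left(- \frac{52}{9}\right) = \frac{52}{9}$)
$l{\left(218,213 \right)} - M{\left(H{\left(-7 \right)} \right)} = 218 - \frac{52}{9} = \frac{1910}{9}$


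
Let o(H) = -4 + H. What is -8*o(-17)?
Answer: 168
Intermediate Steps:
-8*o(-17) = -8*(-4 - 17) = -8*(-21) = 168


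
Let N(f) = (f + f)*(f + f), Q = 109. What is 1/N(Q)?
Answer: 1/47524 ≈ 2.1042e-5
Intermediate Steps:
N(f) = 4*f**2 (N(f) = (2*f)*(2*f) = 4*f**2)
1/N(Q) = 1/(4*109**2) = 1/(4*11881) = 1/47524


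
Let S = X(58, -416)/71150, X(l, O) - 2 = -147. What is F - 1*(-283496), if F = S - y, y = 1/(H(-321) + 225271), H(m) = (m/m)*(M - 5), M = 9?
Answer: 181758540434959/641132650 ≈ 2.8350e+5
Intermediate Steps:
H(m) = 4 (H(m) = (m/m)*(9 - 5) = 1*4 = 4)
X(l, O) = -145 (X(l, O) = 2 - 147 = -145)
y = 1/225275 (y = 1/(4 + 225271) = 1/225275 ≈ 4.4390e-6)
S = -29/14230 (S = -145/71150 = -145*1/71150 = -29/14230 ≈ -0.0020379)
F = -1309441/641132650 (F = -29/14230 - 1*1/225275 = -29/14230 - 1/225275 = -1309441/641132650 ≈ -0.0020424)
F - 1*(-283496) = -1309441/641132650 - 1*(-283496) = -1309441/641132650 + 283496 = 181758540434959/641132650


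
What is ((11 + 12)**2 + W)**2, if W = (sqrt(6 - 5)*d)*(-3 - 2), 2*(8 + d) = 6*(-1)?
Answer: 341056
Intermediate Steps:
d = -11 (d = -8 + (6*(-1))/2 = -8 + (1/2)*(-6) = -8 - 3 = -11)
W = 55 (W = (sqrt(6 - 5)*(-11))*(-3 - 2) = (sqrt(1)*(-11))*(-5) = (1*(-11))*(-5) = -11*(-5) = 55)
((11 + 12)**2 + W)**2 = ((11 + 12)**2 + 55)**2 = (23**2 + 55)**2 = (529 + 55)**2 = 584**2 = 341056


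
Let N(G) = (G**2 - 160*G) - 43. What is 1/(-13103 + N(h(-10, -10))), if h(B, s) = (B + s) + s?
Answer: -1/7446 ≈ -0.00013430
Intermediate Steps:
h(B, s) = B + 2*s
N(G) = -43 + G**2 - 160*G
1/(-13103 + N(h(-10, -10))) = 1/(-13103 + (-43 + (-10 + 2*(-10))**2 - 160*(-10 + 2*(-10)))) = 1/(-13103 + (-43 + (-10 - 20)**2 - 160*(-10 - 20))) = 1/(-13103 + (-43 + (-30)**2 - 160*(-30))) = 1/(-13103 + (-43 + 900 + 4800)) = 1/(-13103 + 5657) = 1/(-7446) = -1/7446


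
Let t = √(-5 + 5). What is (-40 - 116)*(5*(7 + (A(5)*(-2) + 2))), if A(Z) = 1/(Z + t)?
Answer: -6708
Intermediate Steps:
t = 0 (t = √0 = 0)
A(Z) = 1/Z (A(Z) = 1/(Z + 0) = 1/Z)
(-40 - 116)*(5*(7 + (A(5)*(-2) + 2))) = (-40 - 116)*(5*(7 + (-2/5 + 2))) = -780*(7 + ((⅕)*(-2) + 2)) = -780*(7 + (-⅖ + 2)) = -780*(7 + 8/5) = -780*43/5 = -156*43 = -6708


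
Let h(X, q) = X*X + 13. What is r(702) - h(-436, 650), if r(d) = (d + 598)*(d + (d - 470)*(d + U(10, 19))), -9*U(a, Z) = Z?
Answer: 1906280819/9 ≈ 2.1181e+8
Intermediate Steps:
U(a, Z) = -Z/9
h(X, q) = 13 + X² (h(X, q) = X² + 13 = 13 + X²)
r(d) = (598 + d)*(d + (-470 + d)*(-19/9 + d)) (r(d) = (d + 598)*(d + (d - 470)*(d - ⅑*19)) = (598 + d)*(d + (-470 + d)*(d - 19/9)) = (598 + d)*(d + (-470 + d)*(-19/9 + d)))
r(702) - h(-436, 650) = (5340140/9 + 702³ - 2526590/9*702 + (1142/9)*702²) - (13 + (-436)²) = (5340140/9 + 345948408 - 197074020 + (1142/9)*492804) - (13 + 190096) = (5340140/9 + 345948408 - 197074020 + 62531352) - 1*190109 = 1907991800/9 - 190109 = 1906280819/9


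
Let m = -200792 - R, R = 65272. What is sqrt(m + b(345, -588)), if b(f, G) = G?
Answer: 18*I*sqrt(823) ≈ 516.38*I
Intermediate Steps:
m = -266064 (m = -200792 - 1*65272 = -200792 - 65272 = -266064)
sqrt(m + b(345, -588)) = sqrt(-266064 - 588) = sqrt(-266652) = 18*I*sqrt(823)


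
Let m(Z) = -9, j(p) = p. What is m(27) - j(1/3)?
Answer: -28/3 ≈ -9.3333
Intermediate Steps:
m(27) - j(1/3) = -9 - 1/3 = -28/3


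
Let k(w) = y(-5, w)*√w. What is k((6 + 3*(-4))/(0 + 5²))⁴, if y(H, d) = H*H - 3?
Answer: 8433216/625 ≈ 13493.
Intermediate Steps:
y(H, d) = -3 + H² (y(H, d) = H² - 3 = -3 + H²)
k(w) = 22*√w (k(w) = (-3 + (-5)²)*√w = (-3 + 25)*√w = 22*√w)
k((6 + 3*(-4))/(0 + 5²))⁴ = (22*√((6 + 3*(-4))/(0 + 5²)))⁴ = (22*√((6 - 12)/(0 + 25)))⁴ = (22*√(-6/25))⁴ = (22*(I*√6/5))⁴ = (22*I*√6/5)⁴ = 8433216/625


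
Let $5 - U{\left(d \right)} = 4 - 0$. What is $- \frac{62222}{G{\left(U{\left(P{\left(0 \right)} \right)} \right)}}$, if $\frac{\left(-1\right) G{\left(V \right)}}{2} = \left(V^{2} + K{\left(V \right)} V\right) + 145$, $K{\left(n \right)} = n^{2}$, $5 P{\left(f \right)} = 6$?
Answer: $\frac{31111}{147} \approx 211.64$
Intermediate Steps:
$P{\left(f \right)} = \frac{6}{5}$ ($P{\left(f \right)} = \frac{1}{5} \cdot 6 = \frac{6}{5}$)
$U{\left(d \right)} = 1$ ($U{\left(d \right)} = 5 - \left(4 - 0\right) = 5 - \left(4 + 0\right) = 5 - 4 = 1$)
$G{\left(V \right)} = -290 - 2 V^{2} - 2 V^{3}$ ($G{\left(V \right)} = - 2 \left(\left(V^{2} + V^{2} V\right) + 145\right) = - 2 \left(\left(V^{2} + V^{3}\right) + 145\right) = - 2 \left(145 + V^{2} + V^{3}\right) = -290 - 2 V^{2} - 2 V^{3}$)
$- \frac{62222}{G{\left(U{\left(P{\left(0 \right)} \right)} \right)}} = - \frac{62222}{-290 - 2 \cdot 1^{2} - 2 \cdot 1^{3}} = - \frac{62222}{-290 - 2 - 2} = - \frac{62222}{-294} = \left(-62222\right) \left(- \frac{1}{294}\right) = \frac{31111}{147}$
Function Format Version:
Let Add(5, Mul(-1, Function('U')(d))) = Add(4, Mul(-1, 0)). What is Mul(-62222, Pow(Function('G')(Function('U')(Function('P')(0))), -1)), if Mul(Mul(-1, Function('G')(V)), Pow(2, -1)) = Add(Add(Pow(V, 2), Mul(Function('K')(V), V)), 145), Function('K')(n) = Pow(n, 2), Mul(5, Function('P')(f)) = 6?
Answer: Rational(31111, 147) ≈ 211.64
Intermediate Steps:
Function('P')(f) = Rational(6, 5) (Function('P')(f) = Mul(Rational(1, 5), 6) = Rational(6, 5))
Function('U')(d) = 1 (Function('U')(d) = Add(5, Mul(-1, Add(4, Mul(-1, 0)))) = Add(5, Mul(-1, Add(4, 0))) = Add(5, Mul(-1, 4)) = Add(5, -4) = 1)
Function('G')(V) = Add(-290, Mul(-2, Pow(V, 2)), Mul(-2, Pow(V, 3))) (Function('G')(V) = Mul(-2, Add(Add(Pow(V, 2), Mul(Pow(V, 2), V)), 145)) = Mul(-2, Add(Add(Pow(V, 2), Pow(V, 3)), 145)) = Mul(-2, Add(145, Pow(V, 2), Pow(V, 3))) = Add(-290, Mul(-2, Pow(V, 2)), Mul(-2, Pow(V, 3))))
Mul(-62222, Pow(Function('G')(Function('U')(Function('P')(0))), -1)) = Mul(-62222, Pow(Add(-290, Mul(-2, Pow(1, 2)), Mul(-2, Pow(1, 3))), -1)) = Mul(-62222, Pow(Add(-290, Mul(-2, 1), Mul(-2, 1)), -1)) = Mul(-62222, Pow(Add(-290, -2, -2), -1)) = Mul(-62222, Pow(-294, -1)) = Mul(-62222, Rational(-1, 294)) = Rational(31111, 147)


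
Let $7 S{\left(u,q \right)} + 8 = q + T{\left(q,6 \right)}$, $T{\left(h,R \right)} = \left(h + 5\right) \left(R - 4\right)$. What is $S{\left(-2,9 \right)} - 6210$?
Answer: $- \frac{43441}{7} \approx -6205.9$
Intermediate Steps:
$T{\left(h,R \right)} = \left(-4 + R\right) \left(5 + h\right)$ ($T{\left(h,R \right)} = \left(5 + h\right) \left(-4 + R\right) = \left(-4 + R\right) \left(5 + h\right)$)
$S{\left(u,q \right)} = \frac{2}{7} + \frac{3 q}{7}$ ($S{\left(u,q \right)} = - \frac{8}{7} + \frac{q + \left(-20 - 4 q + 5 \cdot 6 + 6 q\right)}{7} = - \frac{8}{7} + \frac{q + \left(-20 - 4 q + 30 + 6 q\right)}{7} = - \frac{8}{7} + \frac{q + \left(10 + 2 q\right)}{7} = - \frac{8}{7} + \frac{10 + 3 q}{7} = - \frac{8}{7} + \left(\frac{10}{7} + \frac{3 q}{7}\right) = \frac{2}{7} + \frac{3 q}{7}$)
$S{\left(-2,9 \right)} - 6210 = \left(\frac{2}{7} + \frac{3}{7} \cdot 9\right) - 6210 = \left(\frac{2}{7} + \frac{27}{7}\right) - 6210 = \frac{29}{7} - 6210 = - \frac{43441}{7}$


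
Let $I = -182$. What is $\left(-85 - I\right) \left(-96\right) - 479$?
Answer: $-9791$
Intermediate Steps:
$\left(-85 - I\right) \left(-96\right) - 479 = \left(-85 - -182\right) \left(-96\right) - 479 = \left(-85 + 182\right) \left(-96\right) - 479 = 97 \left(-96\right) - 479 = -9312 - 479 = -9791$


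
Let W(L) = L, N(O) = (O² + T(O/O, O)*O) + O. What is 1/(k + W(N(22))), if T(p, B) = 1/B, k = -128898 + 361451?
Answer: 1/233060 ≈ 4.2907e-6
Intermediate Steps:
k = 232553
N(O) = 1 + O + O² (N(O) = (O² + O/O) + O = (O² + 1) + O = (1 + O²) + O = 1 + O + O²)
1/(k + W(N(22))) = 1/(232553 + (1 + 22*(1 + 22))) = 1/(232553 + (1 + 22*23)) = 1/(232553 + (1 + 506)) = 1/(232553 + 507) = 1/233060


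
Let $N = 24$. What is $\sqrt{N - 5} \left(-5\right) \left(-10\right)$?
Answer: $50 \sqrt{19} \approx 217.94$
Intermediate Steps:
$\sqrt{N - 5} \left(-5\right) \left(-10\right) = \sqrt{24 - 5} \left(-5\right) \left(-10\right) = \sqrt{19} \left(-5\right) \left(-10\right) = - 5 \sqrt{19} \left(-10\right) = 50 \sqrt{19}$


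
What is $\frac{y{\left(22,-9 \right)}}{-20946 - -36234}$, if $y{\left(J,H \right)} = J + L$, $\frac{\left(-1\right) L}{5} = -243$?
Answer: $\frac{1237}{15288} \approx 0.080913$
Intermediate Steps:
$L = 1215$ ($L = \left(-5\right) \left(-243\right) = 1215$)
$y{\left(J,H \right)} = 1215 + J$ ($y{\left(J,H \right)} = J + 1215 = 1215 + J$)
$\frac{y{\left(22,-9 \right)}}{-20946 - -36234} = \frac{1215 + 22}{-20946 - -36234} = \frac{1237}{-20946 + 36234} = \frac{1237}{15288}$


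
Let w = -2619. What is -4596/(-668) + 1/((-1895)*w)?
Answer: 5702492912/828821835 ≈ 6.8802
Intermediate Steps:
-4596/(-668) + 1/((-1895)*w) = -4596/(-668) + 1/(-1895*(-2619)) = -4596*(-1/668) - 1/1895*(-1/2619) = 1149/167 + 1/4963005 = 5702492912/828821835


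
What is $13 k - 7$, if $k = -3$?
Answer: $-46$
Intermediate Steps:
$13 k - 7 = 13 \left(-3\right) - 7 = -39 - 7 = -46$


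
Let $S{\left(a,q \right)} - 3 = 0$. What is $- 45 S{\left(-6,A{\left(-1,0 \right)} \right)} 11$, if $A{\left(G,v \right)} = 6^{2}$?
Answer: $-1485$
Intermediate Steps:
$A{\left(G,v \right)} = 36$
$S{\left(a,q \right)} = 3$ ($S{\left(a,q \right)} = 3 + 0 = 3$)
$- 45 S{\left(-6,A{\left(-1,0 \right)} \right)} 11 = \left(-45\right) 3 \cdot 11 = \left(-135\right) 11 = -1485$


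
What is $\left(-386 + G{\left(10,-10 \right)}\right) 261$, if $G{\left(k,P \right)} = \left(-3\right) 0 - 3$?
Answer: $-101529$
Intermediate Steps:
$G{\left(k,P \right)} = -3$ ($G{\left(k,P \right)} = 0 - 3 = -3$)
$\left(-386 + G{\left(10,-10 \right)}\right) 261 = \left(-386 - 3\right) 261 = \left(-389\right) 261 = -101529$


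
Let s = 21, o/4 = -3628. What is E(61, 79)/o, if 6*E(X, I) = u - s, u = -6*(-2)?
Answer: 3/29024 ≈ 0.00010336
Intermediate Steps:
o = -14512 (o = 4*(-3628) = -14512)
u = 12
E(X, I) = -3/2 (E(X, I) = (12 - 1*21)/6 = (12 - 21)/6 = (⅙)*(-9) = -3/2)
E(61, 79)/o = -3/2/(-14512) = -3/2*(-1/14512) = 3/29024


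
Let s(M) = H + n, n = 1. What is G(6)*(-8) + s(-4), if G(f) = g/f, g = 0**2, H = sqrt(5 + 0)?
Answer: 1 + sqrt(5) ≈ 3.2361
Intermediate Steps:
H = sqrt(5) ≈ 2.2361
g = 0
s(M) = 1 + sqrt(5) (s(M) = sqrt(5) + 1 = 1 + sqrt(5))
G(f) = 0 (G(f) = 0/f = 0)
G(6)*(-8) + s(-4) = 0*(-8) + (1 + sqrt(5)) = 0 + (1 + sqrt(5)) = 1 + sqrt(5)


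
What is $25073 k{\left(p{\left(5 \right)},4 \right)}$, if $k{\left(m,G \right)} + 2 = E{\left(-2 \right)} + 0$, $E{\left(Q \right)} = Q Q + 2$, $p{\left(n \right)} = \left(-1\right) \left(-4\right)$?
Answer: $100292$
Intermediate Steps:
$p{\left(n \right)} = 4$
$E{\left(Q \right)} = 2 + Q^{2}$ ($E{\left(Q \right)} = Q^{2} + 2 = 2 + Q^{2}$)
$k{\left(m,G \right)} = 4$ ($k{\left(m,G \right)} = -2 + \left(\left(2 + \left(-2\right)^{2}\right) + 0\right) = -2 + \left(\left(2 + 4\right) + 0\right) = -2 + \left(6 + 0\right) = -2 + 6 = 4$)
$25073 k{\left(p{\left(5 \right)},4 \right)} = 25073 \cdot 4 = 100292$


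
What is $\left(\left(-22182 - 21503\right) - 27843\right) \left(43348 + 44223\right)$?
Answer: $-6263778488$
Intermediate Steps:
$\left(\left(-22182 - 21503\right) - 27843\right) \left(43348 + 44223\right) = \left(\left(-22182 - 21503\right) - 27843\right) 87571 = \left(-43685 - 27843\right) 87571 = \left(-71528\right) 87571 = -6263778488$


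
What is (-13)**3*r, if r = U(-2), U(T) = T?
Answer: 4394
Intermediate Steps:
r = -2
(-13)**3*r = (-13)**3*(-2) = -2197*(-2) = 4394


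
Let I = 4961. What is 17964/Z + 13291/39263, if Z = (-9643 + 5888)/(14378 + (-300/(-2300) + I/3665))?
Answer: -854927934471666481/12427828066675 ≈ -68791.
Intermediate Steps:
Z = -316527725/1212118608 (Z = (-9643 + 5888)/(14378 + (-300/(-2300) + 4961/3665)) = -3755/(14378 + (-300*(-1/2300) + 4961*(1/3665))) = -3755/(14378 + (3/23 + 4961/3665)) = -3755/(14378 + 125098/84295) = -3755/1212118608/84295 = -3755*84295/1212118608 = -316527725/1212118608 ≈ -0.26114)
17964/Z + 13291/39263 = 17964/(-316527725/1212118608) + 13291/39263 = 17964*(-1212118608/316527725) + 13291*(1/39263) = -21774498674112/316527725 + 13291/39263 = -854927934471666481/12427828066675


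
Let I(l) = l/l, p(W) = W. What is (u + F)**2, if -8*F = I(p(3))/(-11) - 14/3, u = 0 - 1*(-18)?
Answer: 24098281/69696 ≈ 345.76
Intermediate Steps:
u = 18 (u = 0 + 18 = 18)
I(l) = 1
F = 157/264 (F = -(1/(-11) - 14/3)/8 = -(1*(-1/11) - 14*1/3)/8 = -(-1/11 - 14/3)/8 = -1/8*(-157/33) = 157/264 ≈ 0.59470)
(u + F)**2 = (18 + 157/264)**2 = (4909/264)**2 = 24098281/69696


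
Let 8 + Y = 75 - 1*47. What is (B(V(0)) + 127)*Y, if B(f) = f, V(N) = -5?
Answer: 2440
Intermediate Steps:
Y = 20 (Y = -8 + (75 - 1*47) = -8 + (75 - 47) = -8 + 28 = 20)
(B(V(0)) + 127)*Y = (-5 + 127)*20 = 122*20 = 2440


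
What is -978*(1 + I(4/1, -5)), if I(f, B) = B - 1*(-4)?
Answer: 0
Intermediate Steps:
I(f, B) = 4 + B (I(f, B) = B + 4 = 4 + B)
-978*(1 + I(4/1, -5)) = -978*(1 + (4 - 5)) = -978*(1 - 1) = -978*0 = 0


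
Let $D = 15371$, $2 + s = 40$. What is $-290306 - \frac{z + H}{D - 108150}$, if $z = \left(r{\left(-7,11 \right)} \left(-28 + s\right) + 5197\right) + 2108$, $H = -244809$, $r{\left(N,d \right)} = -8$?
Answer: $- \frac{26934537958}{92779} \approx -2.9031 \cdot 10^{5}$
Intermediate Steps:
$s = 38$ ($s = -2 + 40 = 38$)
$z = 7225$ ($z = \left(- 8 \left(-28 + 38\right) + 5197\right) + 2108 = \left(\left(-8\right) 10 + 5197\right) + 2108 = \left(-80 + 5197\right) + 2108 = 5117 + 2108 = 7225$)
$-290306 - \frac{z + H}{D - 108150} = -290306 - \frac{7225 - 244809}{15371 - 108150} = -290306 - - \frac{237584}{-92779} = -290306 - \left(-237584\right) \left(- \frac{1}{92779}\right) = -290306 - \frac{237584}{92779} = - \frac{26934537958}{92779}$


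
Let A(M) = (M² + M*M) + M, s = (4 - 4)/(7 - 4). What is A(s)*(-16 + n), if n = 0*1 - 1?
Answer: 0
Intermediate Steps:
s = 0 (s = 0/3 = 0*(⅓) = 0)
n = -1 (n = 0 - 1 = -1)
A(M) = M + 2*M² (A(M) = (M² + M²) + M = 2*M² + M = M + 2*M²)
A(s)*(-16 + n) = (0*(1 + 2*0))*(-16 - 1) = (0*(1 + 0))*(-17) = (0*1)*(-17) = 0*(-17) = 0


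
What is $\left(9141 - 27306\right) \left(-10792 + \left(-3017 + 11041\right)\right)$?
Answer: $50280720$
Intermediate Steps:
$\left(9141 - 27306\right) \left(-10792 + \left(-3017 + 11041\right)\right) = - 18165 \left(-10792 + 8024\right) = \left(-18165\right) \left(-2768\right) = 50280720$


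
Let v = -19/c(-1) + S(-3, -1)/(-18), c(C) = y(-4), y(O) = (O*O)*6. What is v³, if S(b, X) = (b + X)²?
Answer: -30664297/23887872 ≈ -1.2837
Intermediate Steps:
S(b, X) = (X + b)²
y(O) = 6*O² (y(O) = O²*6 = 6*O²)
c(C) = 96 (c(C) = 6*(-4)² = 6*16 = 96)
v = -313/288 (v = -19/96 + (-1 - 3)²/(-18) = -19*1/96 + (-4)²*(-1/18) = -19/96 + 16*(-1/18) = -19/96 - 8/9 = -313/288 ≈ -1.0868)
v³ = (-313/288)³ = -30664297/23887872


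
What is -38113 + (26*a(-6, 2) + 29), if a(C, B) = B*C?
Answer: -38396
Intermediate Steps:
-38113 + (26*a(-6, 2) + 29) = -38113 + (26*(2*(-6)) + 29) = -38113 + (26*(-12) + 29) = -38113 + (-312 + 29) = -38113 - 283 = -38396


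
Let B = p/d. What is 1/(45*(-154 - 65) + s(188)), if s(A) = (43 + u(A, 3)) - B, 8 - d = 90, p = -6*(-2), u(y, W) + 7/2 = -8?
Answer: -82/805515 ≈ -0.00010180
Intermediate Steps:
u(y, W) = -23/2 (u(y, W) = -7/2 - 8 = -23/2)
p = 12
d = -82 (d = 8 - 1*90 = 8 - 90 = -82)
B = -6/41 (B = 12/(-82) = 12*(-1/82) = -6/41 ≈ -0.14634)
s(A) = 2595/82 (s(A) = (43 - 23/2) - 1*(-6/41) = 63/2 + 6/41 = 2595/82)
1/(45*(-154 - 65) + s(188)) = 1/(45*(-154 - 65) + 2595/82) = 1/(45*(-219) + 2595/82) = 1/(-9855 + 2595/82) = 1/(-805515/82) = -82/805515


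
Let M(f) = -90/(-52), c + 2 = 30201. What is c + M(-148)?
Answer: 785219/26 ≈ 30201.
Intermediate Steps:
c = 30199 (c = -2 + 30201 = 30199)
M(f) = 45/26 (M(f) = -90*(-1/52) = 45/26)
c + M(-148) = 30199 + 45/26 = 785219/26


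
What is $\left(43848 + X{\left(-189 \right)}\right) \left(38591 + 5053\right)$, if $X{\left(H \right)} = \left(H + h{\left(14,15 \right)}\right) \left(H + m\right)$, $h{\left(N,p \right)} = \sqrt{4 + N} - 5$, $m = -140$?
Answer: $4699324056 - 43076628 \sqrt{2} \approx 4.6384 \cdot 10^{9}$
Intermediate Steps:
$h{\left(N,p \right)} = -5 + \sqrt{4 + N}$
$X{\left(H \right)} = \left(-140 + H\right) \left(-5 + H + 3 \sqrt{2}\right)$ ($X{\left(H \right)} = \left(H - \left(5 - \sqrt{4 + 14}\right)\right) \left(H - 140\right) = \left(H - \left(5 - \sqrt{18}\right)\right) \left(-140 + H\right) = \left(H - \left(5 - 3 \sqrt{2}\right)\right) \left(-140 + H\right) = \left(-5 + H + 3 \sqrt{2}\right) \left(-140 + H\right) = \left(-140 + H\right) \left(-5 + H + 3 \sqrt{2}\right)$)
$\left(43848 + X{\left(-189 \right)}\right) \left(38591 + 5053\right) = \left(43848 + \left(700 + \left(-189\right)^{2} - 420 \sqrt{2} - -27405 + 3 \left(-189\right) \sqrt{2}\right)\right) \left(38591 + 5053\right) = \left(43848 + \left(700 + 35721 - 420 \sqrt{2} + 27405 - 567 \sqrt{2}\right)\right) 43644 = \left(43848 + \left(63826 - 987 \sqrt{2}\right)\right) 43644 = \left(107674 - 987 \sqrt{2}\right) 43644 = 4699324056 - 43076628 \sqrt{2}$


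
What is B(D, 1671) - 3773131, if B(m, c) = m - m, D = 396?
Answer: -3773131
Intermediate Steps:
B(m, c) = 0
B(D, 1671) - 3773131 = 0 - 3773131 = -3773131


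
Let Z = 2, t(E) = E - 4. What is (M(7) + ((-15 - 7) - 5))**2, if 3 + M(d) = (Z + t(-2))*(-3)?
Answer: 324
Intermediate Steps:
t(E) = -4 + E
M(d) = 9 (M(d) = -3 + (2 + (-4 - 2))*(-3) = -3 + (2 - 6)*(-3) = -3 - 4*(-3) = -3 + 12 = 9)
(M(7) + ((-15 - 7) - 5))**2 = (9 + ((-15 - 7) - 5))**2 = (9 + (-22 - 5))**2 = (9 - 27)**2 = (-18)**2 = 324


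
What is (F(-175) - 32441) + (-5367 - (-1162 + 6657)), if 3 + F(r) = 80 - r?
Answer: -43051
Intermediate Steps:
F(r) = 77 - r (F(r) = -3 + (80 - r) = 77 - r)
(F(-175) - 32441) + (-5367 - (-1162 + 6657)) = ((77 - 1*(-175)) - 32441) + (-5367 - (-1162 + 6657)) = ((77 + 175) - 32441) + (-5367 - 1*5495) = (252 - 32441) + (-5367 - 5495) = -32189 - 10862 = -43051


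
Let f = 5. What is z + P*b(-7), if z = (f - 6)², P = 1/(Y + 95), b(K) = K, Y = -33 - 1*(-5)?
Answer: 60/67 ≈ 0.89552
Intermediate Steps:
Y = -28 (Y = -33 + 5 = -28)
P = 1/67 (P = 1/(-28 + 95) = 1/67 ≈ 0.014925)
z = 1 (z = (5 - 6)² = (-1)² = 1)
z + P*b(-7) = 1 + (1/67)*(-7) = 1 - 7/67 = 60/67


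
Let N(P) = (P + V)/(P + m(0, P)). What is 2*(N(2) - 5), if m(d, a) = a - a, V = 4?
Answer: -4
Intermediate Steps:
m(d, a) = 0
N(P) = (4 + P)/P (N(P) = (P + 4)/(P + 0) = (4 + P)/P)
2*(N(2) - 5) = 2*((4 + 2)/2 - 5) = 2*((½)*6 - 5) = 2*(3 - 5) = 2*(-2) = -4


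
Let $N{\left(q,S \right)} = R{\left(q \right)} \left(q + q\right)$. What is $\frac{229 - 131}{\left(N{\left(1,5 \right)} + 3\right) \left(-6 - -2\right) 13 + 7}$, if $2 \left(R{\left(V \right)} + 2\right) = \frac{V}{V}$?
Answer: $14$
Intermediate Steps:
$R{\left(V \right)} = - \frac{3}{2}$ ($R{\left(V \right)} = -2 + \frac{V \frac{1}{V}}{2} = -2 + \frac{1}{2} \cdot 1 = -2 + \frac{1}{2} = - \frac{3}{2}$)
$N{\left(q,S \right)} = - 3 q$ ($N{\left(q,S \right)} = - \frac{3 \left(q + q\right)}{2} = - \frac{3 \cdot 2 q}{2} = - 3 q$)
$\frac{229 - 131}{\left(N{\left(1,5 \right)} + 3\right) \left(-6 - -2\right) 13 + 7} = \frac{229 - 131}{\left(\left(-3\right) 1 + 3\right) \left(-6 - -2\right) 13 + 7} = \frac{98}{\left(-3 + 3\right) \left(-6 + 2\right) 13 + 7} = \frac{98}{0 \left(-4\right) 13 + 7} = \frac{98}{0 \cdot 13 + 7} = \frac{98}{0 + 7} = \frac{98}{7} = 98 \cdot \frac{1}{7} = 14$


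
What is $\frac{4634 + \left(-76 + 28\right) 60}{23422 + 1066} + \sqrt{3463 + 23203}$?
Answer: $\frac{877}{12244} + \sqrt{26666} \approx 163.37$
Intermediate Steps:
$\frac{4634 + \left(-76 + 28\right) 60}{23422 + 1066} + \sqrt{3463 + 23203} = \frac{4634 - 2880}{24488} + \sqrt{26666} = \left(4634 - 2880\right) \frac{1}{24488} + \sqrt{26666} = 1754 \cdot \frac{1}{24488} + \sqrt{26666} = \frac{877}{12244} + \sqrt{26666}$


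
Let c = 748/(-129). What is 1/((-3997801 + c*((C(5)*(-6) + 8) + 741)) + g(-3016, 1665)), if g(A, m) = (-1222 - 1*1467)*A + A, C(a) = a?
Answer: 129/529549891 ≈ 2.4360e-7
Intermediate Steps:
g(A, m) = -2688*A (g(A, m) = (-1222 - 1467)*A + A = -2689*A + A = -2688*A)
c = -748/129 (c = 748*(-1/129) = -748/129 ≈ -5.7984)
1/((-3997801 + c*((C(5)*(-6) + 8) + 741)) + g(-3016, 1665)) = 1/((-3997801 - 748*((5*(-6) + 8) + 741)/129) - 2688*(-3016)) = 1/((-3997801 - 748*((-30 + 8) + 741)/129) + 8107008) = 1/((-3997801 - 748*(-22 + 741)/129) + 8107008) = 1/((-3997801 - 748/129*719) + 8107008) = 1/((-3997801 - 537812/129) + 8107008) = 1/(-516254141/129 + 8107008) = 1/(529549891/129) = 129/529549891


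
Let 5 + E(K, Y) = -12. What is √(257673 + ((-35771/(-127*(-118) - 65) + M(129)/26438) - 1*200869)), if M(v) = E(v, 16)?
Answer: √8839213863073163522526/394481398 ≈ 238.33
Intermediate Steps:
E(K, Y) = -17 (E(K, Y) = -5 - 12 = -17)
M(v) = -17
√(257673 + ((-35771/(-127*(-118) - 65) + M(129)/26438) - 1*200869)) = √(257673 + ((-35771/(-127*(-118) - 65) - 17/26438) - 1*200869)) = √(257673 + ((-35771/(14986 - 65) - 17*1/26438) - 200869)) = √(257673 + ((-35771/14921 - 17/26438) - 200869)) = √(257673 + (-945967355/394481398 - 200869)) = √(257673 - 79240029902217/394481398) = √(22407175364637/394481398) = √8839213863073163522526/394481398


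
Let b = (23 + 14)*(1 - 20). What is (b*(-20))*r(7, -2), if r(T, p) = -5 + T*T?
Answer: 618640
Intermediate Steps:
r(T, p) = -5 + T²
b = -703 (b = 37*(-19) = -703)
(b*(-20))*r(7, -2) = (-703*(-20))*(-5 + 7²) = 14060*(-5 + 49) = 14060*44 = 618640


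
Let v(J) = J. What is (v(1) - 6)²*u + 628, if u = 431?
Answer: 11403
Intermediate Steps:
(v(1) - 6)²*u + 628 = (1 - 6)²*431 + 628 = (-5)²*431 + 628 = 25*431 + 628 = 10775 + 628 = 11403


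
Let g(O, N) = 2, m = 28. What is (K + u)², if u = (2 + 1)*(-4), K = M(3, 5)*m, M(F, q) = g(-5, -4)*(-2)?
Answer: 15376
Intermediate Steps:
M(F, q) = -4 (M(F, q) = 2*(-2) = -4)
K = -112 (K = -4*28 = -112)
u = -12 (u = 3*(-4) = -12)
(K + u)² = (-112 - 12)² = (-124)² = 15376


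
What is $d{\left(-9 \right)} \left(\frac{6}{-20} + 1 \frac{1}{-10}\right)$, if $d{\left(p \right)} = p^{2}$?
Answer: $- \frac{162}{5} \approx -32.4$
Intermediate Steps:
$d{\left(-9 \right)} \left(\frac{6}{-20} + 1 \frac{1}{-10}\right) = \left(-9\right)^{2} \left(\frac{6}{-20} + 1 \frac{1}{-10}\right) = 81 \left(6 \left(- \frac{1}{20}\right) + 1 \left(- \frac{1}{10}\right)\right) = 81 \left(- \frac{3}{10} - \frac{1}{10}\right) = 81 \left(- \frac{2}{5}\right) = - \frac{162}{5}$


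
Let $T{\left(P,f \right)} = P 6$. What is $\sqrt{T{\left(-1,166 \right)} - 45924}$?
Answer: $i \sqrt{45930} \approx 214.31 i$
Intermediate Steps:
$T{\left(P,f \right)} = 6 P$
$\sqrt{T{\left(-1,166 \right)} - 45924} = \sqrt{6 \left(-1\right) - 45924} = \sqrt{-6 - 45924} = \sqrt{-45930} = i \sqrt{45930}$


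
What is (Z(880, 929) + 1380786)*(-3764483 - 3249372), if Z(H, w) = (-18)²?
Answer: -9686905279050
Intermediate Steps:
Z(H, w) = 324
(Z(880, 929) + 1380786)*(-3764483 - 3249372) = (324 + 1380786)*(-3764483 - 3249372) = 1381110*(-7013855) = -9686905279050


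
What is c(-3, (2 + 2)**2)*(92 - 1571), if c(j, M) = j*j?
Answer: -13311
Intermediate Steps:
c(j, M) = j**2
c(-3, (2 + 2)**2)*(92 - 1571) = (-3)**2*(92 - 1571) = 9*(-1479) = -13311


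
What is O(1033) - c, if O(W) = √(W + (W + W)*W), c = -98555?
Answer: 98555 + √2135211 ≈ 1.0002e+5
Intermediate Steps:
O(W) = √(W + 2*W²) (O(W) = √(W + (2*W)*W) = √(W + 2*W²))
O(1033) - c = √(1033*(1 + 2*1033)) - 1*(-98555) = √(1033*(1 + 2066)) + 98555 = √(1033*2067) + 98555 = √2135211 + 98555 = 98555 + √2135211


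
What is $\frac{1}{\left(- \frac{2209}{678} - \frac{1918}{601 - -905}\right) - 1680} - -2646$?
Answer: $\frac{758529266340}{286670233} \approx 2646.0$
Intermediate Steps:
$\frac{1}{\left(- \frac{2209}{678} - \frac{1918}{601 - -905}\right) - 1680} - -2646 = \frac{1}{\left(\left(-2209\right) \frac{1}{678} - \frac{1918}{601 + 905}\right) - 1680} + 2646 = \frac{1}{\left(- \frac{2209}{678} - \frac{1918}{1506}\right) - 1680} + 2646 = \frac{1}{\left(- \frac{2209}{678} - \frac{959}{753}\right) - 1680} + 2646 = \frac{1}{- \frac{771193}{170178} - 1680} + 2646 = \frac{1}{- \frac{286670233}{170178}} + 2646 = - \frac{170178}{286670233} + 2646 = \frac{758529266340}{286670233}$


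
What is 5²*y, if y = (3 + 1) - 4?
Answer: 0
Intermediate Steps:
y = 0 (y = 4 - 4 = 0)
5²*y = 5²*0 = 25*0 = 0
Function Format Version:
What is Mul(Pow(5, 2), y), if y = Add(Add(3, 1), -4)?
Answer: 0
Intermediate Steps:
y = 0 (y = Add(4, -4) = 0)
Mul(Pow(5, 2), y) = Mul(Pow(5, 2), 0) = Mul(25, 0) = 0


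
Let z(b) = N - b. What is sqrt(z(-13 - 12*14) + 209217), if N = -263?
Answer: sqrt(209135) ≈ 457.31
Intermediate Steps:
z(b) = -263 - b
sqrt(z(-13 - 12*14) + 209217) = sqrt((-263 - (-13 - 12*14)) + 209217) = sqrt((-263 - (-13 - 168)) + 209217) = sqrt((-263 - 1*(-181)) + 209217) = sqrt((-263 + 181) + 209217) = sqrt(-82 + 209217) = sqrt(209135)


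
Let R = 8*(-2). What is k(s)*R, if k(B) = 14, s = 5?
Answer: -224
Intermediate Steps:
R = -16
k(s)*R = 14*(-16) = -224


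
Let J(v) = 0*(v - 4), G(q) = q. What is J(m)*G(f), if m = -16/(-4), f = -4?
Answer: 0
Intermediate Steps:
m = 4 (m = -16*(-¼) = 4)
J(v) = 0 (J(v) = 0*(-4 + v) = 0)
J(m)*G(f) = 0*(-4) = 0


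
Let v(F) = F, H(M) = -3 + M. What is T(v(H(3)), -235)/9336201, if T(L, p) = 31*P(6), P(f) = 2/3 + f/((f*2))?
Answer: 31/8002458 ≈ 3.8738e-6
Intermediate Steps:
P(f) = 7/6 (P(f) = 2*(1/3) + f/((2*f)) = 2/3 + f*(1/(2*f)) = 2/3 + 1/2 = 7/6)
T(L, p) = 217/6 (T(L, p) = 31*(7/6) = 217/6)
T(v(H(3)), -235)/9336201 = (217/6)/9336201 = (217/6)*(1/9336201) = 31/8002458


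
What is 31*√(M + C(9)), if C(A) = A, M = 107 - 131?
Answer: 31*I*√15 ≈ 120.06*I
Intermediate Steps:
M = -24
31*√(M + C(9)) = 31*√(-24 + 9) = 31*√(-15) = 31*(I*√15) = 31*I*√15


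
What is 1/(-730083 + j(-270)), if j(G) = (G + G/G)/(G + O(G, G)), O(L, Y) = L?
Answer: -540/394244551 ≈ -1.3697e-6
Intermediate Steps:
j(G) = (1 + G)/(2*G) (j(G) = (G + G/G)/(G + G) = (G + 1)/((2*G)) = (1 + G)*(1/(2*G)) = (1 + G)/(2*G))
1/(-730083 + j(-270)) = 1/(-730083 + (1/2)*(1 - 270)/(-270)) = 1/(-730083 + (1/2)*(-1/270)*(-269)) = 1/(-730083 + 269/540) = 1/(-394244551/540) = -540/394244551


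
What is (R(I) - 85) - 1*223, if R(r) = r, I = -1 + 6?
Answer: -303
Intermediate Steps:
I = 5
(R(I) - 85) - 1*223 = (5 - 85) - 1*223 = -80 - 223 = -303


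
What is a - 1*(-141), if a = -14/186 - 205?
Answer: -5959/93 ≈ -64.075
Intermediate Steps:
a = -19072/93 (a = -14*1/186 - 205 = -7/93 - 205 = -19072/93 ≈ -205.08)
a - 1*(-141) = -19072/93 - 1*(-141) = -19072/93 + 141 = -5959/93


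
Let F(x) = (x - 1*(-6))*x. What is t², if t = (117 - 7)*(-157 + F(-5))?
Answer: 317552400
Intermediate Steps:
F(x) = x*(6 + x) (F(x) = (x + 6)*x = (6 + x)*x = x*(6 + x))
t = -17820 (t = (117 - 7)*(-157 - 5*(6 - 5)) = 110*(-157 - 5*1) = 110*(-157 - 5) = 110*(-162) = -17820)
t² = (-17820)² = 317552400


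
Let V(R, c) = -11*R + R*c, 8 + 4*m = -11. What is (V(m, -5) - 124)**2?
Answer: 2304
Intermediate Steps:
m = -19/4 (m = -2 + (1/4)*(-11) = -2 - 11/4 = -19/4 ≈ -4.7500)
(V(m, -5) - 124)**2 = (-19*(-11 - 5)/4 - 124)**2 = (-19/4*(-16) - 124)**2 = (76 - 124)**2 = (-48)**2 = 2304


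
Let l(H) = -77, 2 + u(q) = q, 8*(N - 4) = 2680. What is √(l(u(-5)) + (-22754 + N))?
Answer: 2*I*√5623 ≈ 149.97*I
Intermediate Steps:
N = 339 (N = 4 + (⅛)*2680 = 4 + 335 = 339)
u(q) = -2 + q
√(l(u(-5)) + (-22754 + N)) = √(-77 + (-22754 + 339)) = √(-77 - 22415) = √(-22492) = 2*I*√5623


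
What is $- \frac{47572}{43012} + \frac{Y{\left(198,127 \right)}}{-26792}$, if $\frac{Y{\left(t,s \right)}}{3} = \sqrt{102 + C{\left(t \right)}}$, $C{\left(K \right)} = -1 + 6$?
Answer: $- \frac{11893}{10753} - \frac{3 \sqrt{107}}{26792} \approx -1.1072$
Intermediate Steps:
$C{\left(K \right)} = 5$
$Y{\left(t,s \right)} = 3 \sqrt{107}$ ($Y{\left(t,s \right)} = 3 \sqrt{102 + 5} = 3 \sqrt{107}$)
$- \frac{47572}{43012} + \frac{Y{\left(198,127 \right)}}{-26792} = - \frac{47572}{43012} + \frac{3 \sqrt{107}}{-26792} = \left(-47572\right) \frac{1}{43012} + 3 \sqrt{107} \left(- \frac{1}{26792}\right) = - \frac{11893}{10753} - \frac{3 \sqrt{107}}{26792}$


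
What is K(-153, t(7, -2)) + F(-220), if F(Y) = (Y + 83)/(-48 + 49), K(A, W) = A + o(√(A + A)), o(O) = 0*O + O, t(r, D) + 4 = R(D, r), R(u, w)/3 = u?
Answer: -290 + 3*I*√34 ≈ -290.0 + 17.493*I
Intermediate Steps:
R(u, w) = 3*u
t(r, D) = -4 + 3*D
o(O) = O (o(O) = 0 + O = O)
K(A, W) = A + √2*√A (K(A, W) = A + √(A + A) = A + √(2*A) = A + √2*√A)
F(Y) = 83 + Y (F(Y) = (83 + Y)/1 = (83 + Y)*1 = 83 + Y)
K(-153, t(7, -2)) + F(-220) = (-153 + √2*√(-153)) + (83 - 220) = (-153 + √2*(3*I*√17)) - 137 = (-153 + 3*I*√34) - 137 = -290 + 3*I*√34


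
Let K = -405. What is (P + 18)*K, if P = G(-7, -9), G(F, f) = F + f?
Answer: -810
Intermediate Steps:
P = -16 (P = -7 - 9 = -16)
(P + 18)*K = (-16 + 18)*(-405) = 2*(-405) = -810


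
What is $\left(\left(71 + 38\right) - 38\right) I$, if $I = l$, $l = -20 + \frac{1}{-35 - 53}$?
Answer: $- \frac{125031}{88} \approx -1420.8$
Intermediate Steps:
$l = - \frac{1761}{88}$ ($l = -20 + \frac{1}{-88} = -20 - \frac{1}{88} = - \frac{1761}{88} \approx -20.011$)
$I = - \frac{1761}{88} \approx -20.011$
$\left(\left(71 + 38\right) - 38\right) I = \left(\left(71 + 38\right) - 38\right) \left(- \frac{1761}{88}\right) = \left(109 - 38\right) \left(- \frac{1761}{88}\right) = 71 \left(- \frac{1761}{88}\right) = - \frac{125031}{88}$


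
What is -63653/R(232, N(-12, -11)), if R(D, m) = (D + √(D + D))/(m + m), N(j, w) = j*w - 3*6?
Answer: -7256442/115 + 3628221*√29/3335 ≈ -57241.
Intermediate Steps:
N(j, w) = -18 + j*w (N(j, w) = j*w - 18 = -18 + j*w)
R(D, m) = (D + √2*√D)/(2*m) (R(D, m) = (D + √(2*D))/((2*m)) = (D + √2*√D)*(1/(2*m)) = (D + √2*√D)/(2*m))
-63653/R(232, N(-12, -11)) = -63653*2*(-18 - 12*(-11))/(232 + √2*√232) = -63653*2*(-18 + 132)/(232 + √2*(2*√58)) = -63653*228/(232 + 4*√29) = -63653/(58/57 + √29/57)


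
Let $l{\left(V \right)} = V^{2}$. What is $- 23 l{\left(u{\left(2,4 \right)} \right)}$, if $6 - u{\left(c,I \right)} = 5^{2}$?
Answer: $-8303$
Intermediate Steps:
$u{\left(c,I \right)} = -19$ ($u{\left(c,I \right)} = 6 - 5^{2} = 6 - 25 = -19$)
$- 23 l{\left(u{\left(2,4 \right)} \right)} = - 23 \left(-19\right)^{2} = \left(-23\right) 361 = -8303$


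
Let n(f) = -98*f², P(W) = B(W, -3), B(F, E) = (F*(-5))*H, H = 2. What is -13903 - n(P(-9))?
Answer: 779897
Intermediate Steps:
B(F, E) = -10*F (B(F, E) = (F*(-5))*2 = -5*F*2 = -10*F)
P(W) = -10*W
-13903 - n(P(-9)) = -13903 - (-98)*(-10*(-9))² = -13903 - (-98)*90² = -13903 - (-98)*8100 = -13903 - 1*(-793800) = -13903 + 793800 = 779897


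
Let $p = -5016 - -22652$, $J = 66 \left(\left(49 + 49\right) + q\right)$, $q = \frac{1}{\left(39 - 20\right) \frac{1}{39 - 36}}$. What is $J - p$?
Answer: $- \frac{211994}{19} \approx -11158.0$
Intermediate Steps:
$q = \frac{3}{19}$ ($q = \frac{1}{19 \cdot \frac{1}{3}} = \frac{1}{\frac{19}{3}} = \frac{3}{19} \approx 0.15789$)
$J = \frac{123090}{19}$ ($J = 66 \left(\left(49 + 49\right) + \frac{3}{19}\right) = 66 \left(98 + \frac{3}{19}\right) = 66 \cdot \frac{1865}{19} = \frac{123090}{19} \approx 6478.4$)
$p = 17636$ ($p = -5016 + 22652 = 17636$)
$J - p = \frac{123090}{19} - 17636 = - \frac{211994}{19}$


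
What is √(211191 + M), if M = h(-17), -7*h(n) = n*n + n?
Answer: √10346455/7 ≈ 459.51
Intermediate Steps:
h(n) = -n/7 - n²/7 (h(n) = -(n*n + n)/7 = -(n² + n)/7 = -(n + n²)/7 = -n/7 - n²/7)
M = -272/7 (M = -⅐*(-17)*(1 - 17) = -⅐*(-17)*(-16) = -272/7 ≈ -38.857)
√(211191 + M) = √(211191 - 272/7) = √(1478065/7) = √10346455/7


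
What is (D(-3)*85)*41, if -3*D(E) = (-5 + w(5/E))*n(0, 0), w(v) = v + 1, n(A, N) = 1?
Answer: 59245/9 ≈ 6582.8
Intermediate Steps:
w(v) = 1 + v
D(E) = 4/3 - 5/(3*E) (D(E) = -(-5 + (1 + 5/E))/3 = -(-4 + 5/E)/3 = 4/3 - 5/(3*E))
(D(-3)*85)*41 = (((⅓)*(-5 + 4*(-3))/(-3))*85)*41 = (((⅓)*(-⅓)*(-5 - 12))*85)*41 = (((⅓)*(-⅓)*(-17))*85)*41 = ((17/9)*85)*41 = (1445/9)*41 = 59245/9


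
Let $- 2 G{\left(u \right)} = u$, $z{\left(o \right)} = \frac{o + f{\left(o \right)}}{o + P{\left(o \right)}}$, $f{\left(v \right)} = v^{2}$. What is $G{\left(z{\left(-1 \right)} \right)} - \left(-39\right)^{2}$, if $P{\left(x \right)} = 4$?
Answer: $-1521$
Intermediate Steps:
$z{\left(o \right)} = \frac{o + o^{2}}{4 + o}$ ($z{\left(o \right)} = \frac{o + o^{2}}{o + 4} = \frac{o + o^{2}}{4 + o}$)
$G{\left(u \right)} = - \frac{u}{2}$
$G{\left(z{\left(-1 \right)} \right)} - \left(-39\right)^{2} = - \frac{\left(-1\right) \frac{1}{4 - 1} \left(1 - 1\right)}{2} - \left(-39\right)^{2} = - \frac{\left(-1\right) \frac{1}{3} \cdot 0}{2} - 1521 = \left(- \frac{1}{2}\right) 0 - 1521 = 0 - 1521 = -1521$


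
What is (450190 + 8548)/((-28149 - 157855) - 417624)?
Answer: -229369/301814 ≈ -0.75997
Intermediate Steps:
(450190 + 8548)/((-28149 - 157855) - 417624) = 458738/(-186004 - 417624) = 458738/(-603628) = 458738*(-1/603628) = -229369/301814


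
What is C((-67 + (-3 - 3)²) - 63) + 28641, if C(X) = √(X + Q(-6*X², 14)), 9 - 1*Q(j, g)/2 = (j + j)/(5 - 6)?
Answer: 28641 + 2*I*√53035 ≈ 28641.0 + 460.59*I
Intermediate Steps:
Q(j, g) = 18 + 4*j (Q(j, g) = 18 - 2*(j + j)/(5 - 6) = 18 - 2*2*j/(-1) = 18 - 2*2*j*(-1) = 18 - (-4)*j = 18 + 4*j)
C(X) = √(18 + X - 24*X²) (C(X) = √(X + (18 + 4*(-6*X²))) = √(X + (18 - 24*X²)) = √(18 + X - 24*X²))
C((-67 + (-3 - 3)²) - 63) + 28641 = √(18 + ((-67 + (-3 - 3)²) - 63) - 24*((-67 + (-3 - 3)²) - 63)²) + 28641 = √(18 + ((-67 + (-6)²) - 63) - 24*((-67 + (-6)²) - 63)²) + 28641 = √(18 + ((-67 + 36) - 63) - 24*((-67 + 36) - 63)²) + 28641 = √(18 + (-31 - 63) - 24*(-31 - 63)²) + 28641 = √(18 - 94 - 24*(-94)²) + 28641 = √(18 - 94 - 24*8836) + 28641 = √(18 - 94 - 212064) + 28641 = √(-212140) + 28641 = 2*I*√53035 + 28641 = 28641 + 2*I*√53035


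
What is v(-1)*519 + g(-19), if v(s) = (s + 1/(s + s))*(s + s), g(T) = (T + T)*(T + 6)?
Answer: 2051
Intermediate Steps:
g(T) = 2*T*(6 + T) (g(T) = (2*T)*(6 + T) = 2*T*(6 + T))
v(s) = 2*s*(s + 1/(2*s)) (v(s) = (s + 1/(2*s))*(2*s) = 2*s*(s + 1/(2*s)))
v(-1)*519 + g(-19) = (1 + 2*(-1)²)*519 + 2*(-19)*(6 - 19) = (1 + 2*1)*519 + 2*(-19)*(-13) = (1 + 2)*519 + 494 = 3*519 + 494 = 1557 + 494 = 2051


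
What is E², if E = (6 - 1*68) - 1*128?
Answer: 36100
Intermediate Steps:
E = -190 (E = (6 - 68) - 128 = -62 - 128 = -190)
E² = (-190)² = 36100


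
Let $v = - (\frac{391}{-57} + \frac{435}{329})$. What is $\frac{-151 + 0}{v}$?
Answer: $- \frac{2831703}{103844} \approx -27.269$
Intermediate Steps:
$v = \frac{103844}{18753}$ ($v = - (391 \left(- \frac{1}{57}\right) + 435 \cdot \frac{1}{329}) = - (- \frac{391}{57} + \frac{435}{329}) = \left(-1\right) \left(- \frac{103844}{18753}\right) = \frac{103844}{18753} \approx 5.5375$)
$\frac{-151 + 0}{v} = \frac{-151 + 0}{\frac{103844}{18753}} = \left(-151\right) \frac{18753}{103844} = - \frac{2831703}{103844}$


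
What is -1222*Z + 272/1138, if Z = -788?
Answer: 547910720/569 ≈ 9.6294e+5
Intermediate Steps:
-1222*Z + 272/1138 = -1222*(-788) + 272/1138 = 962936 + 272*(1/1138) = 962936 + 136/569 = 547910720/569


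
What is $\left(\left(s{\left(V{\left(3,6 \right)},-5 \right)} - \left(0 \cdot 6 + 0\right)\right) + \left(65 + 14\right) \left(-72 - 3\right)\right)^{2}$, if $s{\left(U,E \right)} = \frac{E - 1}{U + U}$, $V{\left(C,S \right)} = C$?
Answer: $35117476$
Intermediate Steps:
$s{\left(U,E \right)} = \frac{-1 + E}{2 U}$
$\left(\left(s{\left(V{\left(3,6 \right)},-5 \right)} - \left(0 \cdot 6 + 0\right)\right) + \left(65 + 14\right) \left(-72 - 3\right)\right)^{2} = \left(\left(\frac{-1 - 5}{2 \cdot 3} - \left(0 \cdot 6 + 0\right)\right) + \left(65 + 14\right) \left(-72 - 3\right)\right)^{2} = \left(\left(\frac{1}{2} \cdot \frac{1}{3} \left(-6\right) - \left(0 + 0\right)\right) + 79 \left(-75\right)\right)^{2} = \left(\left(-1 - 0\right) - 5925\right)^{2} = \left(\left(-1 + 0\right) - 5925\right)^{2} = \left(-1 - 5925\right)^{2} = \left(-5926\right)^{2} = 35117476$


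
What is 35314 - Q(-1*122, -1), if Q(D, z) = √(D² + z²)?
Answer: 35314 - √14885 ≈ 35192.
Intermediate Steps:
35314 - Q(-1*122, -1) = 35314 - √((-1*122)² + (-1)²) = 35314 - √((-122)² + 1) = 35314 - √(14884 + 1) = 35314 - √14885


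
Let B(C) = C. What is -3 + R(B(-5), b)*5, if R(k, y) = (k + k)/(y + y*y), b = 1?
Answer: -28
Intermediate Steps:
R(k, y) = 2*k/(y + y²) (R(k, y) = (2*k)/(y + y²) = 2*k/(y + y²))
-3 + R(B(-5), b)*5 = -3 + (2*(-5)/(1*(1 + 1)))*5 = -3 + (2*(-5)*1/2)*5 = -3 + (2*(-5)*1*(½))*5 = -3 - 5*5 = -3 - 25 = -28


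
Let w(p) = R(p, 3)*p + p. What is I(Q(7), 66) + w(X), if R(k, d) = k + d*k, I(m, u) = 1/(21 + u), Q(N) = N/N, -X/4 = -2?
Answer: 22969/87 ≈ 264.01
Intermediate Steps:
X = 8 (X = -4*(-2) = 8)
Q(N) = 1
w(p) = p + 4*p**2 (w(p) = (p*(1 + 3))*p + p = (p*4)*p + p = (4*p)*p + p = 4*p**2 + p = p + 4*p**2)
I(Q(7), 66) + w(X) = 1/(21 + 66) + 8*(1 + 4*8) = 1/87 + 8*(1 + 32) = 1/87 + 8*33 = 1/87 + 264 = 22969/87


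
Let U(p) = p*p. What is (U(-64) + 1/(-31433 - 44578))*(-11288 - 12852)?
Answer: -7515773067700/76011 ≈ -9.8877e+7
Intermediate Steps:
U(p) = p²
(U(-64) + 1/(-31433 - 44578))*(-11288 - 12852) = ((-64)² + 1/(-31433 - 44578))*(-11288 - 12852) = (4096 + 1/(-76011))*(-24140) = (4096 - 1/76011)*(-24140) = (311341055/76011)*(-24140) = -7515773067700/76011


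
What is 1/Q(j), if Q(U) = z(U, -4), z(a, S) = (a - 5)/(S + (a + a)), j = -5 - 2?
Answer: 3/2 ≈ 1.5000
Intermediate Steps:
j = -7
z(a, S) = (-5 + a)/(S + 2*a)
Q(U) = (-5 + U)/(-4 + 2*U)
1/Q(j) = 1/((-5 - 7)/(2*(-2 - 7))) = 1/((½)*(-12)/(-9)) = 1/((½)*(-⅑)*(-12)) = 1/(⅔) = 3/2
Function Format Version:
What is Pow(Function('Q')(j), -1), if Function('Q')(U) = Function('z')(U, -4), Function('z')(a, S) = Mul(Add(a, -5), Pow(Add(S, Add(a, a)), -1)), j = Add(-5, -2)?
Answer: Rational(3, 2) ≈ 1.5000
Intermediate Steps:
j = -7
Function('z')(a, S) = Mul(Pow(Add(S, Mul(2, a)), -1), Add(-5, a)) (Function('z')(a, S) = Mul(Add(-5, a), Pow(Add(S, Mul(2, a)), -1)) = Mul(Pow(Add(S, Mul(2, a)), -1), Add(-5, a)))
Function('Q')(U) = Mul(Pow(Add(-4, Mul(2, U)), -1), Add(-5, U))
Pow(Function('Q')(j), -1) = Pow(Mul(Rational(1, 2), Pow(Add(-2, -7), -1), Add(-5, -7)), -1) = Pow(Mul(Rational(1, 2), Pow(-9, -1), -12), -1) = Pow(Mul(Rational(1, 2), Rational(-1, 9), -12), -1) = Pow(Rational(2, 3), -1) = Rational(3, 2)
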